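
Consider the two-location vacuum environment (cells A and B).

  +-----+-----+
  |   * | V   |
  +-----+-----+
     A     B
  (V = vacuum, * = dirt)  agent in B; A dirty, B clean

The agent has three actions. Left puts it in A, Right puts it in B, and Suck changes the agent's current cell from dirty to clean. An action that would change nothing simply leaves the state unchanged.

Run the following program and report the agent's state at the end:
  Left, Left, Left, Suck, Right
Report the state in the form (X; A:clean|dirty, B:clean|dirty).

(B; A:clean, B:clean)

Left (#1): (A; A:dirty, B:clean)
Left (#2): (A; A:dirty, B:clean)
Left (#3): (A; A:dirty, B:clean)
Suck (#4): (A; A:clean, B:clean)
Right (#5): (B; A:clean, B:clean)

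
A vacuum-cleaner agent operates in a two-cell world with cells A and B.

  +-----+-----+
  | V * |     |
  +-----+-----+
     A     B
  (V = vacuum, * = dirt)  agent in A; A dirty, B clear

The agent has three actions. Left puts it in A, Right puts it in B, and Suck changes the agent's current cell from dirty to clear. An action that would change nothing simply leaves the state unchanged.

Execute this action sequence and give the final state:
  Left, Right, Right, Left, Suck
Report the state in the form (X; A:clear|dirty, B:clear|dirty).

(A; A:clear, B:clear)

1. Left → (A; A:dirty, B:clear)
2. Right → (B; A:dirty, B:clear)
3. Right → (B; A:dirty, B:clear)
4. Left → (A; A:dirty, B:clear)
5. Suck → (A; A:clear, B:clear)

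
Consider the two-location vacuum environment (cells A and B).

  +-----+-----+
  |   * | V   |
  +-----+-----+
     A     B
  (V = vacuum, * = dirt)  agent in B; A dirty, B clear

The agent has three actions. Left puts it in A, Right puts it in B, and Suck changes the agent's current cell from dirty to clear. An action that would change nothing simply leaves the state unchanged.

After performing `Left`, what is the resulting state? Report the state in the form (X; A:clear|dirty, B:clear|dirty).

(A; A:dirty, B:clear)

start: (B; A:dirty, B:clear)
step 1/1 (Left): (A; A:dirty, B:clear)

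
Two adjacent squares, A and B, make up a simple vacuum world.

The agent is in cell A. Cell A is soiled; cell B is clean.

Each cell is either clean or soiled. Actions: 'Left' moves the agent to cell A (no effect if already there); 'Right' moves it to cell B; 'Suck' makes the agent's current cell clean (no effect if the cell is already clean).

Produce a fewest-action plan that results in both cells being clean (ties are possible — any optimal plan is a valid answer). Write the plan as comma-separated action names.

Suck

Suck (#1): in A — A clean, B clean
min 1: A is soiled, one Suck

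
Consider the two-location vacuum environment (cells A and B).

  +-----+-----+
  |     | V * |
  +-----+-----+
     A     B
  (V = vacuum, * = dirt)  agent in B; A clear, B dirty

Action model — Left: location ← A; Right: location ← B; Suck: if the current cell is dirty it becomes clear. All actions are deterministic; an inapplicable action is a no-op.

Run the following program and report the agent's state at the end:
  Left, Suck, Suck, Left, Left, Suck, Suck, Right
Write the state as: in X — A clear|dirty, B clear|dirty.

[1] after Left: in A — A clear, B dirty
[2] after Suck: in A — A clear, B dirty
[3] after Suck: in A — A clear, B dirty
[4] after Left: in A — A clear, B dirty
[5] after Left: in A — A clear, B dirty
[6] after Suck: in A — A clear, B dirty
[7] after Suck: in A — A clear, B dirty
[8] after Right: in B — A clear, B dirty

in B — A clear, B dirty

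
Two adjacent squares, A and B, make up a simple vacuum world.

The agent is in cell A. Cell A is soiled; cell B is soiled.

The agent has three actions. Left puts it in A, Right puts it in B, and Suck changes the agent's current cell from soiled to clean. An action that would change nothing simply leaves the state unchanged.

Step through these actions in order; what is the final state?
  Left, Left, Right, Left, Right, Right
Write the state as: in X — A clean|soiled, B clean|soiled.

[1] after Left: in A — A soiled, B soiled
[2] after Left: in A — A soiled, B soiled
[3] after Right: in B — A soiled, B soiled
[4] after Left: in A — A soiled, B soiled
[5] after Right: in B — A soiled, B soiled
[6] after Right: in B — A soiled, B soiled

in B — A soiled, B soiled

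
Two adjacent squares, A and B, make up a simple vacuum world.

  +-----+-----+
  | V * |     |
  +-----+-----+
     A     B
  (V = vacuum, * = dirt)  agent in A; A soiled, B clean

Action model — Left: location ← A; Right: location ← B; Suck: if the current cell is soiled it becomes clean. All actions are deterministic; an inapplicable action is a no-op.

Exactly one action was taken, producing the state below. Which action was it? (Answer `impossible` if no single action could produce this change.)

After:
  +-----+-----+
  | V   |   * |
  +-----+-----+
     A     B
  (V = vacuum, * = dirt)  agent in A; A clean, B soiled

try  Left: (A; A:soiled, B:clean)
try Right: (B; A:soiled, B:clean)
try  Suck: (A; A:clean, B:clean)
no single action produces the after-state

impossible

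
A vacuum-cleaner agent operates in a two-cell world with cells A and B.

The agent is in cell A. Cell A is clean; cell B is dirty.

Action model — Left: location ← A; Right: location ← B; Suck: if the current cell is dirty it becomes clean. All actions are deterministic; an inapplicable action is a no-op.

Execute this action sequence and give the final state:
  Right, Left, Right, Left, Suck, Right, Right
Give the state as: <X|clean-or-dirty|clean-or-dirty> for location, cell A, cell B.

<B|clean|dirty>

1. Right → <B|clean|dirty>
2. Left → <A|clean|dirty>
3. Right → <B|clean|dirty>
4. Left → <A|clean|dirty>
5. Suck → <A|clean|dirty>
6. Right → <B|clean|dirty>
7. Right → <B|clean|dirty>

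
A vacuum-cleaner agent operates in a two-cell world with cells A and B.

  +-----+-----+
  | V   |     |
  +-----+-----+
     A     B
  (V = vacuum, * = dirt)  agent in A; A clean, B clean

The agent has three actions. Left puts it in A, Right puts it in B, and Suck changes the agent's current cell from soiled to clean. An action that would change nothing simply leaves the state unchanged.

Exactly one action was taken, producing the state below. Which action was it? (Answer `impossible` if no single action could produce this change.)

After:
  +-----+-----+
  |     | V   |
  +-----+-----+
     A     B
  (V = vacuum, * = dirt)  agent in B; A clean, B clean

try  Left: in A — A clean, B clean
try Right: in B — A clean, B clean  ← match
try  Suck: in A — A clean, B clean

Right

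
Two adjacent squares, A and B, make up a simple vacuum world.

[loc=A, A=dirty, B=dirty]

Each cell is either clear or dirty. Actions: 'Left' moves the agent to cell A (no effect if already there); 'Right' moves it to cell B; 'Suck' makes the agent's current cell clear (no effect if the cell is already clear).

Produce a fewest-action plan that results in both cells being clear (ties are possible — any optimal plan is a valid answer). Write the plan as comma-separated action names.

1) do Suck; now in A — A clear, B dirty
2) do Right; now in B — A clear, B dirty
3) do Suck; now in B — A clear, B clear
min 3: Suck A + move + Suck B

Suck, Right, Suck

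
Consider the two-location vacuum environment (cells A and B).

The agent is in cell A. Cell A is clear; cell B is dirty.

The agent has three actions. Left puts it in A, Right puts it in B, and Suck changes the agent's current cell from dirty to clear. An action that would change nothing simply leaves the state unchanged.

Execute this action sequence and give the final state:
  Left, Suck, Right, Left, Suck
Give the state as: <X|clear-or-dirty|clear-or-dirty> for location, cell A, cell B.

1) do Left; now <A|clear|dirty>
2) do Suck; now <A|clear|dirty>
3) do Right; now <B|clear|dirty>
4) do Left; now <A|clear|dirty>
5) do Suck; now <A|clear|dirty>

<A|clear|dirty>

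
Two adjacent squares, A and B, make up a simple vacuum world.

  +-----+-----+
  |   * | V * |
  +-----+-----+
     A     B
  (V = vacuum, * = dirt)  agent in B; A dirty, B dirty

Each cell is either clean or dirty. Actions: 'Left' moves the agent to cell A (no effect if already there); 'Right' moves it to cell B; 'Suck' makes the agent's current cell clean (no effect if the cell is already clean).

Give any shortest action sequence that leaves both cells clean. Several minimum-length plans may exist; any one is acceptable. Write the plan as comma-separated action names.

step 1/3 (Suck): <B|dirty|clean>
step 2/3 (Left): <A|dirty|clean>
step 3/3 (Suck): <A|clean|clean>
min 3: Suck B + move + Suck A

Suck, Left, Suck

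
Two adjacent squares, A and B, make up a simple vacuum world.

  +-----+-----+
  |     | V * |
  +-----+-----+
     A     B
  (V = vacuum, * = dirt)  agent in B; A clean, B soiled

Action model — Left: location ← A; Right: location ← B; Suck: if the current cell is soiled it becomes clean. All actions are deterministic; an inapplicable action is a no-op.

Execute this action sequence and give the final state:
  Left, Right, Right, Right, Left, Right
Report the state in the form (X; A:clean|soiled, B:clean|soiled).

t=1 Left ⇒ (A; A:clean, B:soiled)
t=2 Right ⇒ (B; A:clean, B:soiled)
t=3 Right ⇒ (B; A:clean, B:soiled)
t=4 Right ⇒ (B; A:clean, B:soiled)
t=5 Left ⇒ (A; A:clean, B:soiled)
t=6 Right ⇒ (B; A:clean, B:soiled)

(B; A:clean, B:soiled)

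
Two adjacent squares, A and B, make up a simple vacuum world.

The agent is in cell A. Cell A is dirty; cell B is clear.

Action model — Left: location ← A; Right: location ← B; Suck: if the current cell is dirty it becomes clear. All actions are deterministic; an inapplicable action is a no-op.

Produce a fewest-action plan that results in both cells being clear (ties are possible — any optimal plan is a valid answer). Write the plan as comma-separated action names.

1. Suck → <A|clear|clear>
min 1: A is dirty, one Suck

Suck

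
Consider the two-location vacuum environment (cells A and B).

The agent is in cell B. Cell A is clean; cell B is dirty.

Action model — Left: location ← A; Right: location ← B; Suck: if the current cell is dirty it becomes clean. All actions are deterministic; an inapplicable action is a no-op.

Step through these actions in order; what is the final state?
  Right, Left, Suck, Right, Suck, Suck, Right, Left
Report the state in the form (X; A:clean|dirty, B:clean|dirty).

(A; A:clean, B:clean)

step 1/8 (Right): (B; A:clean, B:dirty)
step 2/8 (Left): (A; A:clean, B:dirty)
step 3/8 (Suck): (A; A:clean, B:dirty)
step 4/8 (Right): (B; A:clean, B:dirty)
step 5/8 (Suck): (B; A:clean, B:clean)
step 6/8 (Suck): (B; A:clean, B:clean)
step 7/8 (Right): (B; A:clean, B:clean)
step 8/8 (Left): (A; A:clean, B:clean)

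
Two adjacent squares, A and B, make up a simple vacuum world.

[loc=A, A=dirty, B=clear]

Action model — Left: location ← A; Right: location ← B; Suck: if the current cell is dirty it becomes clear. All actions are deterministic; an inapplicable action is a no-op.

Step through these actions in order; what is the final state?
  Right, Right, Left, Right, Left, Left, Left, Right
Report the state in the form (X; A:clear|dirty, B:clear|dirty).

Right (#1): (B; A:dirty, B:clear)
Right (#2): (B; A:dirty, B:clear)
Left (#3): (A; A:dirty, B:clear)
Right (#4): (B; A:dirty, B:clear)
Left (#5): (A; A:dirty, B:clear)
Left (#6): (A; A:dirty, B:clear)
Left (#7): (A; A:dirty, B:clear)
Right (#8): (B; A:dirty, B:clear)

(B; A:dirty, B:clear)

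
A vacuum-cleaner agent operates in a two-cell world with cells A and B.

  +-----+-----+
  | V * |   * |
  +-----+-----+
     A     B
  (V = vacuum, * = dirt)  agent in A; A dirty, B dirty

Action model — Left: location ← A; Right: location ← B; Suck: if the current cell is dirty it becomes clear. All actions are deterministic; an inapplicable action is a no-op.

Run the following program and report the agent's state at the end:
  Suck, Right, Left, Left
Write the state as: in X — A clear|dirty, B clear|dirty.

Suck (#1): in A — A clear, B dirty
Right (#2): in B — A clear, B dirty
Left (#3): in A — A clear, B dirty
Left (#4): in A — A clear, B dirty

in A — A clear, B dirty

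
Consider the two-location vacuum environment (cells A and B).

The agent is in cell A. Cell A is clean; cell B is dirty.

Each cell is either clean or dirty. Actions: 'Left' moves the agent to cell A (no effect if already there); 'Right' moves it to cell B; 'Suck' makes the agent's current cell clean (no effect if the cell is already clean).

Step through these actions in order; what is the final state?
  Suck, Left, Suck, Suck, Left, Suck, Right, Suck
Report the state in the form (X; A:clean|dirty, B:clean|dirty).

(B; A:clean, B:clean)

step 1/8 (Suck): (A; A:clean, B:dirty)
step 2/8 (Left): (A; A:clean, B:dirty)
step 3/8 (Suck): (A; A:clean, B:dirty)
step 4/8 (Suck): (A; A:clean, B:dirty)
step 5/8 (Left): (A; A:clean, B:dirty)
step 6/8 (Suck): (A; A:clean, B:dirty)
step 7/8 (Right): (B; A:clean, B:dirty)
step 8/8 (Suck): (B; A:clean, B:clean)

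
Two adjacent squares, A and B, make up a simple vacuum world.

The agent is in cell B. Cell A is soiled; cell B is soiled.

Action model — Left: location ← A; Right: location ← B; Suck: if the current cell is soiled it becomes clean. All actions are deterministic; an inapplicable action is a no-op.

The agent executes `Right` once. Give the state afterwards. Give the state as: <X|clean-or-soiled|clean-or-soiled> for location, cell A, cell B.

start: <B|soiled|soiled>
step 1/1 (Right): <B|soiled|soiled>

<B|soiled|soiled>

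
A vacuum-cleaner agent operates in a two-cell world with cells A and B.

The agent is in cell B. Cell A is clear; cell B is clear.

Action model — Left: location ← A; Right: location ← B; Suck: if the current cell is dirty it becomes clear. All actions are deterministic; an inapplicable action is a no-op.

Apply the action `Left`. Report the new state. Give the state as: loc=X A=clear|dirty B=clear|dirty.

loc=A A=clear B=clear

start: loc=B A=clear B=clear
Left (#1): loc=A A=clear B=clear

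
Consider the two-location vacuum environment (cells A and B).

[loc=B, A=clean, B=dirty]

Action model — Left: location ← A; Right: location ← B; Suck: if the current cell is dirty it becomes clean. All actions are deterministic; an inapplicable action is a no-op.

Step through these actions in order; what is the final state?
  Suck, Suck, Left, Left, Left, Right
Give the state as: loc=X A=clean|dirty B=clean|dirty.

loc=B A=clean B=clean

step 1/6 (Suck): loc=B A=clean B=clean
step 2/6 (Suck): loc=B A=clean B=clean
step 3/6 (Left): loc=A A=clean B=clean
step 4/6 (Left): loc=A A=clean B=clean
step 5/6 (Left): loc=A A=clean B=clean
step 6/6 (Right): loc=B A=clean B=clean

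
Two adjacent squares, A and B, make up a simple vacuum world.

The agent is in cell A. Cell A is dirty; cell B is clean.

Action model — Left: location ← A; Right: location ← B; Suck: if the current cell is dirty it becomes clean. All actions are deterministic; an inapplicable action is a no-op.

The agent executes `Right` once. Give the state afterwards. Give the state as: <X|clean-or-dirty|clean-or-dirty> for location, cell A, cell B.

start: <A|dirty|clean>
step 1/1 (Right): <B|dirty|clean>

<B|dirty|clean>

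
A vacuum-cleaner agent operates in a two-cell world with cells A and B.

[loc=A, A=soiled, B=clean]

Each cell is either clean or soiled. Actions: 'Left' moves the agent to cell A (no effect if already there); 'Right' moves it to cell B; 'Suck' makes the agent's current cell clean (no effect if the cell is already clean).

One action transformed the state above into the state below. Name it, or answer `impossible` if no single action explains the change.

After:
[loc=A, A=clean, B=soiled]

try  Left: <A|soiled|clean>
try Right: <B|soiled|clean>
try  Suck: <A|clean|clean>
no single action produces the after-state

impossible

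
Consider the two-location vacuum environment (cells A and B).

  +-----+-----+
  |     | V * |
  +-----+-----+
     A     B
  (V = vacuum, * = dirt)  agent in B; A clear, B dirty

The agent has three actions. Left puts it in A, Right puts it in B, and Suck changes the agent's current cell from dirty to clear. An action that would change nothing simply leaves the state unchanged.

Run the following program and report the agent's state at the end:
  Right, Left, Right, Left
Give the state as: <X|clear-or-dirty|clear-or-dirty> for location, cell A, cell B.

<A|clear|dirty>

[1] after Right: <B|clear|dirty>
[2] after Left: <A|clear|dirty>
[3] after Right: <B|clear|dirty>
[4] after Left: <A|clear|dirty>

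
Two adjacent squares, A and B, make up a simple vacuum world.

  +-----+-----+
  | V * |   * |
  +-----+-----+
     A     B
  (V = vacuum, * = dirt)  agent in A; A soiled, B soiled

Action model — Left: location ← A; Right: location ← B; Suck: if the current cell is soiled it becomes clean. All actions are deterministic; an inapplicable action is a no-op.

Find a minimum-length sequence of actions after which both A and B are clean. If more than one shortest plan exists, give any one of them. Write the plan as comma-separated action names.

Suck, Right, Suck

1. Suck → <A|clean|soiled>
2. Right → <B|clean|soiled>
3. Suck → <B|clean|clean>
min 3: Suck A + move + Suck B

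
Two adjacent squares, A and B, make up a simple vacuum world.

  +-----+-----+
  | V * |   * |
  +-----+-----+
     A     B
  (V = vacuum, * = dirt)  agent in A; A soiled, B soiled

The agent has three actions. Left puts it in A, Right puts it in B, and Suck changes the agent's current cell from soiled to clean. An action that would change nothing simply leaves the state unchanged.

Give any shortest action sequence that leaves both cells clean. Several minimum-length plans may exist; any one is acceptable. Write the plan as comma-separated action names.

Suck, Right, Suck

t=1 Suck ⇒ loc=A A=clean B=soiled
t=2 Right ⇒ loc=B A=clean B=soiled
t=3 Suck ⇒ loc=B A=clean B=clean
min 3: Suck A + move + Suck B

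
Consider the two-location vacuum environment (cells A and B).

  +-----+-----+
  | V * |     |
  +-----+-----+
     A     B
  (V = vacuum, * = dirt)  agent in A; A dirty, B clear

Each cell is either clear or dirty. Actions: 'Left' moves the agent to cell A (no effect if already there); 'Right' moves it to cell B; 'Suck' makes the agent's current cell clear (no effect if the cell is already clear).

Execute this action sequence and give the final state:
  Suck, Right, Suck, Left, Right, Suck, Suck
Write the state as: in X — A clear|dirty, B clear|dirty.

in B — A clear, B clear

1) do Suck; now in A — A clear, B clear
2) do Right; now in B — A clear, B clear
3) do Suck; now in B — A clear, B clear
4) do Left; now in A — A clear, B clear
5) do Right; now in B — A clear, B clear
6) do Suck; now in B — A clear, B clear
7) do Suck; now in B — A clear, B clear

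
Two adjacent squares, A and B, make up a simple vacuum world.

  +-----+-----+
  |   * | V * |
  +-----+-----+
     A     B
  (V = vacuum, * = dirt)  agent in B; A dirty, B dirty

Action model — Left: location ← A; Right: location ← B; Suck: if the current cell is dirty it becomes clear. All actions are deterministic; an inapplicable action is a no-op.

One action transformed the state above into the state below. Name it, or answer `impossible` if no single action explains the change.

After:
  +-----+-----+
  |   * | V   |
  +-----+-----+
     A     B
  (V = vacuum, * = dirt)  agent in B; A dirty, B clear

try  Left: (A; A:dirty, B:dirty)
try Right: (B; A:dirty, B:dirty)
try  Suck: (B; A:dirty, B:clear)  ← match

Suck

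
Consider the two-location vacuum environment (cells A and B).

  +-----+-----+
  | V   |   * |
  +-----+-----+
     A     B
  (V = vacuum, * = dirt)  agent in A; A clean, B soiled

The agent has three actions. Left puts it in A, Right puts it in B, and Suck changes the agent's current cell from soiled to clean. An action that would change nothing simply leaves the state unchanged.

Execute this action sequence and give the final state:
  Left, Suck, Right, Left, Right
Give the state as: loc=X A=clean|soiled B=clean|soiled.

loc=B A=clean B=soiled

Left (#1): loc=A A=clean B=soiled
Suck (#2): loc=A A=clean B=soiled
Right (#3): loc=B A=clean B=soiled
Left (#4): loc=A A=clean B=soiled
Right (#5): loc=B A=clean B=soiled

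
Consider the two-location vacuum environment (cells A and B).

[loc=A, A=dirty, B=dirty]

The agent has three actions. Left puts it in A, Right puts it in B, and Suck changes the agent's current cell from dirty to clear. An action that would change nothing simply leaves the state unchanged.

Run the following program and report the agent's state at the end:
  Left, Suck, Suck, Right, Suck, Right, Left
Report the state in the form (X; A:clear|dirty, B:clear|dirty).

(A; A:clear, B:clear)

step 1/7 (Left): (A; A:dirty, B:dirty)
step 2/7 (Suck): (A; A:clear, B:dirty)
step 3/7 (Suck): (A; A:clear, B:dirty)
step 4/7 (Right): (B; A:clear, B:dirty)
step 5/7 (Suck): (B; A:clear, B:clear)
step 6/7 (Right): (B; A:clear, B:clear)
step 7/7 (Left): (A; A:clear, B:clear)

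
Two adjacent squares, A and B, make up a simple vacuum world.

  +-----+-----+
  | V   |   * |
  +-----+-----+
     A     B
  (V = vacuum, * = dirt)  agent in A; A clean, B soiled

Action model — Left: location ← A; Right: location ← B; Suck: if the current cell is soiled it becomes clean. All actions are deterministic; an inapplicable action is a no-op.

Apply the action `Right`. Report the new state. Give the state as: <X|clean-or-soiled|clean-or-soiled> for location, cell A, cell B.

<B|clean|soiled>

start: <A|clean|soiled>
[1] after Right: <B|clean|soiled>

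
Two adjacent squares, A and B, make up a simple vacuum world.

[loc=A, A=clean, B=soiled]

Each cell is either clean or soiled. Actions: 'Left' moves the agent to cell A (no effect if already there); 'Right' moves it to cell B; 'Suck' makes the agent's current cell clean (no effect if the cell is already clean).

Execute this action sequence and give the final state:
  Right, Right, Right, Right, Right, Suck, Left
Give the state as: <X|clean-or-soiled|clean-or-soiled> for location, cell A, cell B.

step 1/7 (Right): <B|clean|soiled>
step 2/7 (Right): <B|clean|soiled>
step 3/7 (Right): <B|clean|soiled>
step 4/7 (Right): <B|clean|soiled>
step 5/7 (Right): <B|clean|soiled>
step 6/7 (Suck): <B|clean|clean>
step 7/7 (Left): <A|clean|clean>

<A|clean|clean>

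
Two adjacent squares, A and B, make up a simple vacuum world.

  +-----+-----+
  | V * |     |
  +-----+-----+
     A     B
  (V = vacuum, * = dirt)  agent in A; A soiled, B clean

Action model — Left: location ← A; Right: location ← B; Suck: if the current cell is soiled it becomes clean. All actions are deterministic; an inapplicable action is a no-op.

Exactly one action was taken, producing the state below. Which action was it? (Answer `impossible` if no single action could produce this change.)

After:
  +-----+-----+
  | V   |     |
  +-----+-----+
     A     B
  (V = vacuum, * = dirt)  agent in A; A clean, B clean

Suck

try  Left: in A — A soiled, B clean
try Right: in B — A soiled, B clean
try  Suck: in A — A clean, B clean  ← match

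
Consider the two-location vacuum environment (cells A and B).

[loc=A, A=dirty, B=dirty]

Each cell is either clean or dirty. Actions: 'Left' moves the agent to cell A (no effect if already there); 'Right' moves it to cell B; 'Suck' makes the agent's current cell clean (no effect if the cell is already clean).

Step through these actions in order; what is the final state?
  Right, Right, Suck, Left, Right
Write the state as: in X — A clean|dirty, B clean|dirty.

step 1/5 (Right): in B — A dirty, B dirty
step 2/5 (Right): in B — A dirty, B dirty
step 3/5 (Suck): in B — A dirty, B clean
step 4/5 (Left): in A — A dirty, B clean
step 5/5 (Right): in B — A dirty, B clean

in B — A dirty, B clean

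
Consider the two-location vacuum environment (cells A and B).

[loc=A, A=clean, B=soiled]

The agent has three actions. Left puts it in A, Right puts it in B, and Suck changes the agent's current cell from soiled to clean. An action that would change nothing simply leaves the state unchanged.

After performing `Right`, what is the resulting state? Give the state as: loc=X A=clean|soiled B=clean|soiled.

loc=B A=clean B=soiled

start: loc=A A=clean B=soiled
step 1/1 (Right): loc=B A=clean B=soiled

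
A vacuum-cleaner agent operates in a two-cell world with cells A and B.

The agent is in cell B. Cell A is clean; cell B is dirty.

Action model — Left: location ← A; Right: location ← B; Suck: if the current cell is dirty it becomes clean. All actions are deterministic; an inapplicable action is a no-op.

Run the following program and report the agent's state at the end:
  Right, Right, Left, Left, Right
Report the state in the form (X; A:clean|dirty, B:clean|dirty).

t=1 Right ⇒ (B; A:clean, B:dirty)
t=2 Right ⇒ (B; A:clean, B:dirty)
t=3 Left ⇒ (A; A:clean, B:dirty)
t=4 Left ⇒ (A; A:clean, B:dirty)
t=5 Right ⇒ (B; A:clean, B:dirty)

(B; A:clean, B:dirty)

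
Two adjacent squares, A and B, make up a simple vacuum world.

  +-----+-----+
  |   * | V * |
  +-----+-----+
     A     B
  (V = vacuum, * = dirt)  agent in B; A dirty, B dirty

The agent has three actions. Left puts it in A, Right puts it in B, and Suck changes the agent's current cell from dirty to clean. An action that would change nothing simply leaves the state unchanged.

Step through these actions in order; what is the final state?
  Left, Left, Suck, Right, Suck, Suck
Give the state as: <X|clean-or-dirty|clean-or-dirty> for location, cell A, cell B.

step 1/6 (Left): <A|dirty|dirty>
step 2/6 (Left): <A|dirty|dirty>
step 3/6 (Suck): <A|clean|dirty>
step 4/6 (Right): <B|clean|dirty>
step 5/6 (Suck): <B|clean|clean>
step 6/6 (Suck): <B|clean|clean>

<B|clean|clean>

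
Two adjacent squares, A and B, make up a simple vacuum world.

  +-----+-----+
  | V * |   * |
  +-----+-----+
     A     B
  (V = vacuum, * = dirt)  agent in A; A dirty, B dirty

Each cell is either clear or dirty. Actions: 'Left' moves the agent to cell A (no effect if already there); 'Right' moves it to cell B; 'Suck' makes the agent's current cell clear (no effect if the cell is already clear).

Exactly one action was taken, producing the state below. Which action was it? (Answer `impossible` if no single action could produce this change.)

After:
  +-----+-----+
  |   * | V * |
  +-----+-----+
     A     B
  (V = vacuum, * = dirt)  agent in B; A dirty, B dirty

try  Left: <A|dirty|dirty>
try Right: <B|dirty|dirty>  ← match
try  Suck: <A|clear|dirty>

Right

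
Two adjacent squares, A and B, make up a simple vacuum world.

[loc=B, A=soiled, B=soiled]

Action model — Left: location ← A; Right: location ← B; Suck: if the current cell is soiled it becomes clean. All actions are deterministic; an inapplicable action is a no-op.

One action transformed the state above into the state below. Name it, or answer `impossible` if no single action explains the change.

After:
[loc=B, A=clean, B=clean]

impossible

try  Left: <A|soiled|soiled>
try Right: <B|soiled|soiled>
try  Suck: <B|soiled|clean>
no single action produces the after-state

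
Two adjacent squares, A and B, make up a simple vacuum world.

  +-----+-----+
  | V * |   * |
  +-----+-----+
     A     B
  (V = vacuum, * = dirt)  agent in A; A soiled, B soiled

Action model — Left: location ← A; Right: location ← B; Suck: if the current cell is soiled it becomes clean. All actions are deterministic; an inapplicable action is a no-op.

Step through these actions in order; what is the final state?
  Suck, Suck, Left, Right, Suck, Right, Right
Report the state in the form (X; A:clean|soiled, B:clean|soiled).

(B; A:clean, B:clean)

Suck (#1): (A; A:clean, B:soiled)
Suck (#2): (A; A:clean, B:soiled)
Left (#3): (A; A:clean, B:soiled)
Right (#4): (B; A:clean, B:soiled)
Suck (#5): (B; A:clean, B:clean)
Right (#6): (B; A:clean, B:clean)
Right (#7): (B; A:clean, B:clean)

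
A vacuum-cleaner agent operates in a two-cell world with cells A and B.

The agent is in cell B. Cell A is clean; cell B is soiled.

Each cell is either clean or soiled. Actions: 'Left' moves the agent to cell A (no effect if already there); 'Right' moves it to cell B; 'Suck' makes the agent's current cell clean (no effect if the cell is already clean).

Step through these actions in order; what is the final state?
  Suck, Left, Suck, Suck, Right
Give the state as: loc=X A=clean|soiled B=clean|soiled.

1. Suck → loc=B A=clean B=clean
2. Left → loc=A A=clean B=clean
3. Suck → loc=A A=clean B=clean
4. Suck → loc=A A=clean B=clean
5. Right → loc=B A=clean B=clean

loc=B A=clean B=clean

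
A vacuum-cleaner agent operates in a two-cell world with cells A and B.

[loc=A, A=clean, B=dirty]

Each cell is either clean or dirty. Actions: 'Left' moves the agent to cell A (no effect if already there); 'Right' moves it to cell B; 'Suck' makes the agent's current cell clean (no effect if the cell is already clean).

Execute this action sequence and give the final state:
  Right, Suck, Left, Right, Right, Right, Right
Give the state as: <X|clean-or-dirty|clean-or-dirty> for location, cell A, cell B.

1) do Right; now <B|clean|dirty>
2) do Suck; now <B|clean|clean>
3) do Left; now <A|clean|clean>
4) do Right; now <B|clean|clean>
5) do Right; now <B|clean|clean>
6) do Right; now <B|clean|clean>
7) do Right; now <B|clean|clean>

<B|clean|clean>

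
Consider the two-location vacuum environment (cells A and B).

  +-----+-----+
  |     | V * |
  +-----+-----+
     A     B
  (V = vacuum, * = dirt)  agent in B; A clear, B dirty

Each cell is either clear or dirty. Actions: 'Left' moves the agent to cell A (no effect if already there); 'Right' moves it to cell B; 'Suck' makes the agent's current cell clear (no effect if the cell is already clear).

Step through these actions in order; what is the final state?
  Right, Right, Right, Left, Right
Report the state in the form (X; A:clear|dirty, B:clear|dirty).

(B; A:clear, B:dirty)

Right (#1): (B; A:clear, B:dirty)
Right (#2): (B; A:clear, B:dirty)
Right (#3): (B; A:clear, B:dirty)
Left (#4): (A; A:clear, B:dirty)
Right (#5): (B; A:clear, B:dirty)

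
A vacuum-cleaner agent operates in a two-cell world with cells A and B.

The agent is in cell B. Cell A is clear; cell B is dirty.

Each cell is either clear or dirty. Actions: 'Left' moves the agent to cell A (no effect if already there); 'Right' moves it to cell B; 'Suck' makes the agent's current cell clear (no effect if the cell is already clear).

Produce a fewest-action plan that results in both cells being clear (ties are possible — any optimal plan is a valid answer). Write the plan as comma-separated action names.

Suck

Suck (#1): in B — A clear, B clear
min 1: B is dirty, one Suck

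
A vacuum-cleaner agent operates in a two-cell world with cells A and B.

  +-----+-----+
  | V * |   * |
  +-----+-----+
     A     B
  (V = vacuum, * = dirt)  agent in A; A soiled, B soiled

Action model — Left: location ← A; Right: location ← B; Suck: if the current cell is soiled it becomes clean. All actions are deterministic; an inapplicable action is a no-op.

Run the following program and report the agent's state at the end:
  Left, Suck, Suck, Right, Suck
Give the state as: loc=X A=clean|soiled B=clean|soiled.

t=1 Left ⇒ loc=A A=soiled B=soiled
t=2 Suck ⇒ loc=A A=clean B=soiled
t=3 Suck ⇒ loc=A A=clean B=soiled
t=4 Right ⇒ loc=B A=clean B=soiled
t=5 Suck ⇒ loc=B A=clean B=clean

loc=B A=clean B=clean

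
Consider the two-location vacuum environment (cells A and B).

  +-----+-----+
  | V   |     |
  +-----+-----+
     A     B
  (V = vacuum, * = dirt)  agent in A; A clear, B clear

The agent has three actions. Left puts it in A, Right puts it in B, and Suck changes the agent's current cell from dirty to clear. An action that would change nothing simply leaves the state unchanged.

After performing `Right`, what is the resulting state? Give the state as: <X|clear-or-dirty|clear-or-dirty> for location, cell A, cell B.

start: <A|clear|clear>
Right (#1): <B|clear|clear>

<B|clear|clear>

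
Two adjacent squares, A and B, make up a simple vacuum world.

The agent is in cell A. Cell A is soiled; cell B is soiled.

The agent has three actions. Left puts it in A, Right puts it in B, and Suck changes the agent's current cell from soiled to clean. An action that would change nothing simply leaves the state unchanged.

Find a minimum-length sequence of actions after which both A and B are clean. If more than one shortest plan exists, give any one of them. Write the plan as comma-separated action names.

[1] after Suck: loc=A A=clean B=soiled
[2] after Right: loc=B A=clean B=soiled
[3] after Suck: loc=B A=clean B=clean
min 3: Suck A + move + Suck B

Suck, Right, Suck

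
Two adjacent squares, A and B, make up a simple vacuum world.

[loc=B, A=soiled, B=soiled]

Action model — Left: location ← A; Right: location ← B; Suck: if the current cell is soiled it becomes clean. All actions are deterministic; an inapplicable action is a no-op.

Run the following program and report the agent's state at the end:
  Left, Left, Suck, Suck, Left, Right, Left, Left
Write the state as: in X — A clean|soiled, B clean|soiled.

t=1 Left ⇒ in A — A soiled, B soiled
t=2 Left ⇒ in A — A soiled, B soiled
t=3 Suck ⇒ in A — A clean, B soiled
t=4 Suck ⇒ in A — A clean, B soiled
t=5 Left ⇒ in A — A clean, B soiled
t=6 Right ⇒ in B — A clean, B soiled
t=7 Left ⇒ in A — A clean, B soiled
t=8 Left ⇒ in A — A clean, B soiled

in A — A clean, B soiled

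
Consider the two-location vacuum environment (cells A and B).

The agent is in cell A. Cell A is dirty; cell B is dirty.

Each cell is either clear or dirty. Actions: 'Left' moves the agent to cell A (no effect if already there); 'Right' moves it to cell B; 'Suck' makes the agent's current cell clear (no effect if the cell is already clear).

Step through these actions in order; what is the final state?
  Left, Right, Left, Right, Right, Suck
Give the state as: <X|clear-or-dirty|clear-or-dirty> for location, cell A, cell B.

1) do Left; now <A|dirty|dirty>
2) do Right; now <B|dirty|dirty>
3) do Left; now <A|dirty|dirty>
4) do Right; now <B|dirty|dirty>
5) do Right; now <B|dirty|dirty>
6) do Suck; now <B|dirty|clear>

<B|dirty|clear>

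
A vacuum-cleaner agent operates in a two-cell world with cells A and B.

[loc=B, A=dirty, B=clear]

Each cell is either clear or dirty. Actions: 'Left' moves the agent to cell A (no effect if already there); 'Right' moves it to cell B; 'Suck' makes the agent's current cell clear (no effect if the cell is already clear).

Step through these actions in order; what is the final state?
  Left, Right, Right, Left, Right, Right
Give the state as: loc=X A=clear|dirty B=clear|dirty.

loc=B A=dirty B=clear

step 1/6 (Left): loc=A A=dirty B=clear
step 2/6 (Right): loc=B A=dirty B=clear
step 3/6 (Right): loc=B A=dirty B=clear
step 4/6 (Left): loc=A A=dirty B=clear
step 5/6 (Right): loc=B A=dirty B=clear
step 6/6 (Right): loc=B A=dirty B=clear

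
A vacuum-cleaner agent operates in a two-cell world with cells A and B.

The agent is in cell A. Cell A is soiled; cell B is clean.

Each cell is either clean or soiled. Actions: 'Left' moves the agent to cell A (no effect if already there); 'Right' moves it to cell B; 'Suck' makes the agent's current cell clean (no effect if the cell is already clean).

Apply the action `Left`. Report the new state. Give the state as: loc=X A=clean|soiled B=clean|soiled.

start: loc=A A=soiled B=clean
t=1 Left ⇒ loc=A A=soiled B=clean

loc=A A=soiled B=clean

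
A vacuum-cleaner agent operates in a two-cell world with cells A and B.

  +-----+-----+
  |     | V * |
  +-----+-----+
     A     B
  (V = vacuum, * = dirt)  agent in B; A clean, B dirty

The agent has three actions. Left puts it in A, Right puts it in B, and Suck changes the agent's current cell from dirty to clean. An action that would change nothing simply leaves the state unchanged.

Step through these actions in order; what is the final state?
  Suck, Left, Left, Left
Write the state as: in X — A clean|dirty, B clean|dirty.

in A — A clean, B clean

[1] after Suck: in B — A clean, B clean
[2] after Left: in A — A clean, B clean
[3] after Left: in A — A clean, B clean
[4] after Left: in A — A clean, B clean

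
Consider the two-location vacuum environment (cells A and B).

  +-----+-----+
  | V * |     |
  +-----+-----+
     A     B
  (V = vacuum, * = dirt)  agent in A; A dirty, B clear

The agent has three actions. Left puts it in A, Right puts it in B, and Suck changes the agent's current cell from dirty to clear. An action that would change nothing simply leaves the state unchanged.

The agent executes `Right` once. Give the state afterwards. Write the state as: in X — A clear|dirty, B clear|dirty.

start: in A — A dirty, B clear
1. Right → in B — A dirty, B clear

in B — A dirty, B clear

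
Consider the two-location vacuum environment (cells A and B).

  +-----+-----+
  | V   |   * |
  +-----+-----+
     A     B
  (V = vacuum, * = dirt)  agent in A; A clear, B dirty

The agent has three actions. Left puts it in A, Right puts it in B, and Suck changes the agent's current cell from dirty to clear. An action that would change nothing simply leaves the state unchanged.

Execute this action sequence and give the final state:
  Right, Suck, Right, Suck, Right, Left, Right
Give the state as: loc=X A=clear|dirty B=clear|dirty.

loc=B A=clear B=clear

1. Right → loc=B A=clear B=dirty
2. Suck → loc=B A=clear B=clear
3. Right → loc=B A=clear B=clear
4. Suck → loc=B A=clear B=clear
5. Right → loc=B A=clear B=clear
6. Left → loc=A A=clear B=clear
7. Right → loc=B A=clear B=clear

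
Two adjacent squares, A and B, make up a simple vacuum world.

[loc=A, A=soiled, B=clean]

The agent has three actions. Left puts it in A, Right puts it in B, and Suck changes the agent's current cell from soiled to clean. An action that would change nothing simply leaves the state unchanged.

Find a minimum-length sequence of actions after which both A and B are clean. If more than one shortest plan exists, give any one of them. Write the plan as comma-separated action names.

t=1 Suck ⇒ in A — A clean, B clean
min 1: A is soiled, one Suck

Suck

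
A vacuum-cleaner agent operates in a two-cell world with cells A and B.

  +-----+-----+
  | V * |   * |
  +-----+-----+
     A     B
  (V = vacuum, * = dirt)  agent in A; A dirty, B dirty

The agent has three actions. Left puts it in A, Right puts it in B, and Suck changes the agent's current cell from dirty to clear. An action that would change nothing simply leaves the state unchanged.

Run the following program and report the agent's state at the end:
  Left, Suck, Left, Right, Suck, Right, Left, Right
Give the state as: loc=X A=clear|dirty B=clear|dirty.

Left (#1): loc=A A=dirty B=dirty
Suck (#2): loc=A A=clear B=dirty
Left (#3): loc=A A=clear B=dirty
Right (#4): loc=B A=clear B=dirty
Suck (#5): loc=B A=clear B=clear
Right (#6): loc=B A=clear B=clear
Left (#7): loc=A A=clear B=clear
Right (#8): loc=B A=clear B=clear

loc=B A=clear B=clear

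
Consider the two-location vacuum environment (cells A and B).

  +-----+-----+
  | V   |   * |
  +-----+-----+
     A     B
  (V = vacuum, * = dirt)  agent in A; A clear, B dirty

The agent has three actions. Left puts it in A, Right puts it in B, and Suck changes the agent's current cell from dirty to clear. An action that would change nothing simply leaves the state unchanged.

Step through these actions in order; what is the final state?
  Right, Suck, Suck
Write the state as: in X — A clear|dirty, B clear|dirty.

in B — A clear, B clear

1) do Right; now in B — A clear, B dirty
2) do Suck; now in B — A clear, B clear
3) do Suck; now in B — A clear, B clear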